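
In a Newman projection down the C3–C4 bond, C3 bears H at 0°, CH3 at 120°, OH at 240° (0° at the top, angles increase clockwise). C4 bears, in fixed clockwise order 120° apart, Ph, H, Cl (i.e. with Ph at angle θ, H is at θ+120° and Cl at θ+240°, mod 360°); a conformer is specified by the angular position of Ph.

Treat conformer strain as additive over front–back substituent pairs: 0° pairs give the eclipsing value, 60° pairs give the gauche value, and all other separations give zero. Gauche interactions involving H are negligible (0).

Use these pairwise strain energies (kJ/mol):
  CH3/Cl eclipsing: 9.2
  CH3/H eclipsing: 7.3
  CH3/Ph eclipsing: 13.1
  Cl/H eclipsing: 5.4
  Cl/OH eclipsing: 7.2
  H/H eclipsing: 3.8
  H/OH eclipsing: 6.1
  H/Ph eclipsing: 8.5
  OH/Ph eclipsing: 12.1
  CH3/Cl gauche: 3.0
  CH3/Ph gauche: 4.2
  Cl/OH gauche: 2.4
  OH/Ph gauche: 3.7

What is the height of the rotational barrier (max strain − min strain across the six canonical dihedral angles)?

18.5 kJ/mol

Ph at 0° is eclipsed. H at 0° is eclipsed with Ph at 0° (8.5); CH3 at 120° is eclipsed with H at 120° (7.3); OH at 240° is eclipsed with Cl at 240° (7.2). Total 23.0 kJ/mol.
Ph at 60° is staggered. CH3 at 120° is gauche with Ph at 60° (4.2); OH at 240° is gauche with Cl at 300° (2.4). Total 6.6 kJ/mol.
Ph at 120° is eclipsed. H at 0° is eclipsed with Cl at 0° (5.4); CH3 at 120° is eclipsed with Ph at 120° (13.1); OH at 240° is eclipsed with H at 240° (6.1). Total 24.6 kJ/mol.
Ph at 180° is staggered. CH3 at 120° is gauche with Ph at 180° (4.2); CH3 at 120° is gauche with Cl at 60° (3.0); OH at 240° is gauche with Ph at 180° (3.7). Total 10.9 kJ/mol.
Ph at 240° is eclipsed. H at 0° is eclipsed with H at 0° (3.8); CH3 at 120° is eclipsed with Cl at 120° (9.2); OH at 240° is eclipsed with Ph at 240° (12.1). Total 25.1 kJ/mol.
Ph at 300° is staggered. CH3 at 120° is gauche with Cl at 180° (3.0); OH at 240° is gauche with Ph at 300° (3.7); OH at 240° is gauche with Cl at 180° (2.4). Total 9.1 kJ/mol.
Max at 240° (25.1 kJ/mol), min at 60° (6.6 kJ/mol); barrier = 18.5 kJ/mol.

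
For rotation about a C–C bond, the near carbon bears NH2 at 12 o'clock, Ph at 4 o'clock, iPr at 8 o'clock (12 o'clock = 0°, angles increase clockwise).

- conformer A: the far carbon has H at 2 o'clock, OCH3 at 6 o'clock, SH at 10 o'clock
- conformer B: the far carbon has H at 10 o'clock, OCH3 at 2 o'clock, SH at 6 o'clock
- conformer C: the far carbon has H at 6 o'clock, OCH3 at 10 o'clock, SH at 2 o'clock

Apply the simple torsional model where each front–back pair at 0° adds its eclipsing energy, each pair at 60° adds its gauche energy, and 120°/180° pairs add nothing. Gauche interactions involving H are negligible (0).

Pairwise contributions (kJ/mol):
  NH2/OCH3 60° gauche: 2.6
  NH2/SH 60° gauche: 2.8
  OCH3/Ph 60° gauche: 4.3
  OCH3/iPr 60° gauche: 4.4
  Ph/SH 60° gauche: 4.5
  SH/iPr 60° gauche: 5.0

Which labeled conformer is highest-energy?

A (staggered): NH2–SH gauche, Ph–OCH3 gauche, iPr–OCH3 gauche, iPr–SH gauche; 2.8 + 4.3 + 4.4 + 5.0 = 16.5 kJ/mol.
B (staggered): NH2–OCH3 gauche, Ph–OCH3 gauche, Ph–SH gauche, iPr–SH gauche; 2.6 + 4.3 + 4.5 + 5.0 = 16.4 kJ/mol.
C (staggered): NH2–OCH3 gauche, NH2–SH gauche, Ph–SH gauche, iPr–OCH3 gauche; 2.6 + 2.8 + 4.5 + 4.4 = 14.3 kJ/mol.
A has the highest total (16.5 kJ/mol).

A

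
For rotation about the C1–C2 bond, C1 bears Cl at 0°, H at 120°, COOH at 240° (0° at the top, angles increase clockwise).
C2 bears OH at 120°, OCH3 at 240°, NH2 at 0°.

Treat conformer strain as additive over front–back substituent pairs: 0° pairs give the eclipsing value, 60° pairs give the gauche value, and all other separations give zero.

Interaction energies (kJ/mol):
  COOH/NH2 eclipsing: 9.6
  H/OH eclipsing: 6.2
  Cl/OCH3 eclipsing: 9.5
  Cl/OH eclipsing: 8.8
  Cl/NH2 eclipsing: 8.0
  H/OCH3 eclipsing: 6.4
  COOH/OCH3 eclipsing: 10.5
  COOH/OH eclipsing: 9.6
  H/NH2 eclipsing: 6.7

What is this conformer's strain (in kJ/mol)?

24.7 kJ/mol

This conformer (eclipsed): Cl–NH2 eclipsed, H–OH eclipsed, COOH–OCH3 eclipsed; 8.0 + 6.2 + 10.5 = 24.7 kJ/mol.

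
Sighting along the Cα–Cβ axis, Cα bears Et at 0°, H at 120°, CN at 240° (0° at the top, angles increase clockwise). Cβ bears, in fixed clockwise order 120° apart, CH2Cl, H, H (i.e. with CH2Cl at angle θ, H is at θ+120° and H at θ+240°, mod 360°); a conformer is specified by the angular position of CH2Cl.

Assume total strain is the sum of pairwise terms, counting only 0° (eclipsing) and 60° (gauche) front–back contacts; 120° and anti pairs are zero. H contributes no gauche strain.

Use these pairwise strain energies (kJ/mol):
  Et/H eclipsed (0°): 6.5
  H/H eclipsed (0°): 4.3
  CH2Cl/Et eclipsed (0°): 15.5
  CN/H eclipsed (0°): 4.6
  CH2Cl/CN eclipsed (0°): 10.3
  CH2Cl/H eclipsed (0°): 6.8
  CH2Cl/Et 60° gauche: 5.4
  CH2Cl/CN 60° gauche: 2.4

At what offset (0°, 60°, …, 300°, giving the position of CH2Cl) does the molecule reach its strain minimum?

CH2Cl at 0° (eclipsed): Et(0°)/CH2Cl(0°) eclipsed 15.5; H(120°)/H(120°) eclipsed 4.3; CN(240°)/H(240°) eclipsed 4.6 → 24.4 kJ/mol.
CH2Cl at 60° (staggered): Et(0°)/CH2Cl(60°) gauche 5.4 → 5.4 kJ/mol.
CH2Cl at 120° (eclipsed): Et(0°)/H(0°) eclipsed 6.5; H(120°)/CH2Cl(120°) eclipsed 6.8; CN(240°)/H(240°) eclipsed 4.6 → 17.9 kJ/mol.
CH2Cl at 180° (staggered): CN(240°)/CH2Cl(180°) gauche 2.4 → 2.4 kJ/mol.
CH2Cl at 240° (eclipsed): Et(0°)/H(0°) eclipsed 6.5; H(120°)/H(120°) eclipsed 4.3; CN(240°)/CH2Cl(240°) eclipsed 10.3 → 21.1 kJ/mol.
CH2Cl at 300° (staggered): Et(0°)/CH2Cl(300°) gauche 5.4; CN(240°)/CH2Cl(300°) gauche 2.4 → 7.8 kJ/mol.
The minimum (2.4 kJ/mol) occurs with CH2Cl at 180°.

180°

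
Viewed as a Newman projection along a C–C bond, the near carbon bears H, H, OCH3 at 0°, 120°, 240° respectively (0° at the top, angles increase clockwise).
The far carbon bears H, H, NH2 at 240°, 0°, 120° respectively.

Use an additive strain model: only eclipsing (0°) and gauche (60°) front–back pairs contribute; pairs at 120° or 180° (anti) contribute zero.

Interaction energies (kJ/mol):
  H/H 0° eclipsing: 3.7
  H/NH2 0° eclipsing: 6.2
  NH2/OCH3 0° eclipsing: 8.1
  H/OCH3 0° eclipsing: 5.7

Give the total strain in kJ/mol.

This conformer (eclipsed): H(0°)/H(0°) eclipsed 3.7; H(120°)/NH2(120°) eclipsed 6.2; OCH3(240°)/H(240°) eclipsed 5.7 → 15.6 kJ/mol.

15.6 kJ/mol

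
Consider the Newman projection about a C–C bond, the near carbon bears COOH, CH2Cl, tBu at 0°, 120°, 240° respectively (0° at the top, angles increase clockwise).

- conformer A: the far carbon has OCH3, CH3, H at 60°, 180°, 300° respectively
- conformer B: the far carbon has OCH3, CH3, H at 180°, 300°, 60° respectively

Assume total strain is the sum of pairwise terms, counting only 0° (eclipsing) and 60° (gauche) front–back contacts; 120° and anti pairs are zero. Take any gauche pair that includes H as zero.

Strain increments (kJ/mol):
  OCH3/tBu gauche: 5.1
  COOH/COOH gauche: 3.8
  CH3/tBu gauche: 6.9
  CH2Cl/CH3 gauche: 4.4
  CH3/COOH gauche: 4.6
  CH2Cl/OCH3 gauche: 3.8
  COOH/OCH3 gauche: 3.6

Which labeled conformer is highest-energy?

B

A (staggered): COOH–OCH3 gauche, CH2Cl–OCH3 gauche, CH2Cl–CH3 gauche, tBu–CH3 gauche; 3.6 + 3.8 + 4.4 + 6.9 = 18.7 kJ/mol.
B (staggered): COOH–CH3 gauche, CH2Cl–OCH3 gauche, tBu–OCH3 gauche, tBu–CH3 gauche; 4.6 + 3.8 + 5.1 + 6.9 = 20.4 kJ/mol.
B has the highest total (20.4 kJ/mol).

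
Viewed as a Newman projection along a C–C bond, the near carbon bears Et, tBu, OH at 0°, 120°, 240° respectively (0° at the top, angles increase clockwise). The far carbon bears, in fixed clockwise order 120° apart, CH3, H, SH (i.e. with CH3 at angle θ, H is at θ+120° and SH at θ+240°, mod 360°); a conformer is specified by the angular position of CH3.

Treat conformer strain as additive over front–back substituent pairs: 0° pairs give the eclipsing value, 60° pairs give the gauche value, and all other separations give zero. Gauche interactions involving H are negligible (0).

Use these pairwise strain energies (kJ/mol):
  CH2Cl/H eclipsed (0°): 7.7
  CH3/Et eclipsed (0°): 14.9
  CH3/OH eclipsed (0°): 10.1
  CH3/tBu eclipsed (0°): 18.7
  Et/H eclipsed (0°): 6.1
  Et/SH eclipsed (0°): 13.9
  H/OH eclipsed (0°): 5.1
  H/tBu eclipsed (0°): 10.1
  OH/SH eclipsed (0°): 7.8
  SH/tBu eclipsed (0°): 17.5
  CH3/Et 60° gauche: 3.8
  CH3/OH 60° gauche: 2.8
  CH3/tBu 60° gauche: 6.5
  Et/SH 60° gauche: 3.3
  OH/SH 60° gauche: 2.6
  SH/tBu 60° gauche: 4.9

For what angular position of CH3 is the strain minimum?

300°

CH3 at 0° (eclipsed): Et–CH3 eclipsed, tBu–H eclipsed, OH–SH eclipsed; 14.9 + 10.1 + 7.8 = 32.8 kJ/mol.
CH3 at 60° (staggered): Et–CH3 gauche, Et–SH gauche, tBu–CH3 gauche, OH–SH gauche; 3.8 + 3.3 + 6.5 + 2.6 = 16.2 kJ/mol.
CH3 at 120° (eclipsed): Et–SH eclipsed, tBu–CH3 eclipsed, OH–H eclipsed; 13.9 + 18.7 + 5.1 = 37.7 kJ/mol.
CH3 at 180° (staggered): Et–SH gauche, tBu–CH3 gauche, tBu–SH gauche, OH–CH3 gauche; 3.3 + 6.5 + 4.9 + 2.8 = 17.5 kJ/mol.
CH3 at 240° (eclipsed): Et–H eclipsed, tBu–SH eclipsed, OH–CH3 eclipsed; 6.1 + 17.5 + 10.1 = 33.7 kJ/mol.
CH3 at 300° (staggered): Et–CH3 gauche, tBu–SH gauche, OH–CH3 gauche, OH–SH gauche; 3.8 + 4.9 + 2.8 + 2.6 = 14.1 kJ/mol.
The minimum (14.1 kJ/mol) occurs with CH3 at 300°.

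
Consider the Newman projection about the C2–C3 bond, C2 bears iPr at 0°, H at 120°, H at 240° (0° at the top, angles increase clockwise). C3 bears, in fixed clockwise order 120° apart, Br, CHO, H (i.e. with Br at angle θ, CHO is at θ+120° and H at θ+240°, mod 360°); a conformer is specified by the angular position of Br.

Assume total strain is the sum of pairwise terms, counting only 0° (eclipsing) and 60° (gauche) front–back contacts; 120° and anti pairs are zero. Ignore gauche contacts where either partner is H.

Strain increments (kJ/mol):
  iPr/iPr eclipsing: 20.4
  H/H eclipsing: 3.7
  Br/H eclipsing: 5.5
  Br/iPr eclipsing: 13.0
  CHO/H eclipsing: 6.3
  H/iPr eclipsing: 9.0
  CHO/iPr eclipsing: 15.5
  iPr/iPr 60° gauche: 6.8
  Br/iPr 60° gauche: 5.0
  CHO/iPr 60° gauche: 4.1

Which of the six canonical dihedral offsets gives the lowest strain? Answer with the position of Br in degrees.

180°

Br at 0° (eclipsed): iPr(0°)/Br(0°) eclipsed 13.0; H(120°)/CHO(120°) eclipsed 6.3; H(240°)/H(240°) eclipsed 3.7 → 23.0 kJ/mol.
Br at 60° (staggered): iPr(0°)/Br(60°) gauche 5.0 → 5.0 kJ/mol.
Br at 120° (eclipsed): iPr(0°)/H(0°) eclipsed 9.0; H(120°)/Br(120°) eclipsed 5.5; H(240°)/CHO(240°) eclipsed 6.3 → 20.8 kJ/mol.
Br at 180° (staggered): iPr(0°)/CHO(300°) gauche 4.1 → 4.1 kJ/mol.
Br at 240° (eclipsed): iPr(0°)/CHO(0°) eclipsed 15.5; H(120°)/H(120°) eclipsed 3.7; H(240°)/Br(240°) eclipsed 5.5 → 24.7 kJ/mol.
Br at 300° (staggered): iPr(0°)/Br(300°) gauche 5.0; iPr(0°)/CHO(60°) gauche 4.1 → 9.1 kJ/mol.
The minimum (4.1 kJ/mol) occurs with Br at 180°.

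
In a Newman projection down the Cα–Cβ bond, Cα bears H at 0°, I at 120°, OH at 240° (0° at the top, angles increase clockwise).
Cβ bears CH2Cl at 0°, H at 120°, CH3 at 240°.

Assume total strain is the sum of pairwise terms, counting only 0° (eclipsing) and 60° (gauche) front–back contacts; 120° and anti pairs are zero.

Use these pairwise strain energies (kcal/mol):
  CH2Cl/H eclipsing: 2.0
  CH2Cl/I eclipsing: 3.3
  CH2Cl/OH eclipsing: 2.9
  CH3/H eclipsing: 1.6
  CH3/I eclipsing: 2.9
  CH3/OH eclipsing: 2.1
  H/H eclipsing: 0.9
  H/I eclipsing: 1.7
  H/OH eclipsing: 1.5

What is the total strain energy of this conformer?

This conformer (eclipsed): H(0°)/CH2Cl(0°) eclipsed 2.0; I(120°)/H(120°) eclipsed 1.7; OH(240°)/CH3(240°) eclipsed 2.1 → 5.8 kcal/mol.

5.8 kcal/mol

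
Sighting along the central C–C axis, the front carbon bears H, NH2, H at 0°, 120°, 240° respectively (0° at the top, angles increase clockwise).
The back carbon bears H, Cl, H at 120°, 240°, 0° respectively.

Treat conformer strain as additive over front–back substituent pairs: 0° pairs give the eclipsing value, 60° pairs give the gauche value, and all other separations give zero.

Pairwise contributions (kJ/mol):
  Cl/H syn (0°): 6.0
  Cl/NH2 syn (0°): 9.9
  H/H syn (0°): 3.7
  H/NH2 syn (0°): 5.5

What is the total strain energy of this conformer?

This conformer (eclipsed): H(0°)/H(0°) eclipsed 3.7; NH2(120°)/H(120°) eclipsed 5.5; H(240°)/Cl(240°) eclipsed 6.0 → 15.2 kJ/mol.

15.2 kJ/mol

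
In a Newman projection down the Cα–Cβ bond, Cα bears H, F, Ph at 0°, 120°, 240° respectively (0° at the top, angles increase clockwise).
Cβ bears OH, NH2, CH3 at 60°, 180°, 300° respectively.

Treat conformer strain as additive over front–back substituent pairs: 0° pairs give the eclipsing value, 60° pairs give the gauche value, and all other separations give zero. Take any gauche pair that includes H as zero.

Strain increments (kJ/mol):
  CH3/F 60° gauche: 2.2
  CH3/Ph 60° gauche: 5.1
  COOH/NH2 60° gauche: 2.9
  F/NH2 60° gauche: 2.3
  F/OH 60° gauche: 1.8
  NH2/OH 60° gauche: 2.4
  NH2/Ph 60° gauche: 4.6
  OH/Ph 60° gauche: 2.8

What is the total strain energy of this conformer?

13.8 kJ/mol

This conformer (staggered): F–OH gauche, F–NH2 gauche, Ph–NH2 gauche, Ph–CH3 gauche; 1.8 + 2.3 + 4.6 + 5.1 = 13.8 kJ/mol.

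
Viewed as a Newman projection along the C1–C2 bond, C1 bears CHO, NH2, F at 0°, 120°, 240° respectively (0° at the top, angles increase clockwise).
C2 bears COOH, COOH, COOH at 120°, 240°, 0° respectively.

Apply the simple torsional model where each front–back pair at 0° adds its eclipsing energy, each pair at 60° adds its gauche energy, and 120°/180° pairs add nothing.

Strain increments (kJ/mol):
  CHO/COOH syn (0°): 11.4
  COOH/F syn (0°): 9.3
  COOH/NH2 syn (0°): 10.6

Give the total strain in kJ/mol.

This conformer (eclipsed): CHO(0°)/COOH(0°) eclipsed 11.4; NH2(120°)/COOH(120°) eclipsed 10.6; F(240°)/COOH(240°) eclipsed 9.3 → 31.3 kJ/mol.

31.3 kJ/mol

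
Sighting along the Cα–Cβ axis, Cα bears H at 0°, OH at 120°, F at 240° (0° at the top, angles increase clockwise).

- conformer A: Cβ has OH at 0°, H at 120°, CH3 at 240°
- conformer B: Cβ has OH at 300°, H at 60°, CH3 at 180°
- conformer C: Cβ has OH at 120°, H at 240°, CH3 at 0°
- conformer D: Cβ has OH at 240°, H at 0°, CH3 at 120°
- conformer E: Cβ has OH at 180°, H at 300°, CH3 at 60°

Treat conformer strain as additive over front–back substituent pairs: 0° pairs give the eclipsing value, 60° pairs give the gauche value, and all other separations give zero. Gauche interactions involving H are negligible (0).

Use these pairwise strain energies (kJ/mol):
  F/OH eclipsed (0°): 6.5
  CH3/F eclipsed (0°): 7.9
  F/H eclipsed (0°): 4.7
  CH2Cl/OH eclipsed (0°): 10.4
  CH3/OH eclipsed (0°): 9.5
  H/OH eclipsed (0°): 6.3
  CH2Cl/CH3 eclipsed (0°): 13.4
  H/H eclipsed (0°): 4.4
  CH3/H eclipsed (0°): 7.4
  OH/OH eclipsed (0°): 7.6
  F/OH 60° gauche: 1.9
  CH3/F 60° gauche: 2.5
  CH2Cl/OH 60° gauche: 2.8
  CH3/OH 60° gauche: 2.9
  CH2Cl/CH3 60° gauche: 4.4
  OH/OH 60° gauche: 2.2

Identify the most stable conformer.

E

A (eclipsed): H–OH eclipsed, OH–H eclipsed, F–CH3 eclipsed; 6.3 + 6.3 + 7.9 = 20.5 kJ/mol.
B (staggered): OH–CH3 gauche, F–OH gauche, F–CH3 gauche; 2.9 + 1.9 + 2.5 = 7.3 kJ/mol.
C (eclipsed): H–CH3 eclipsed, OH–OH eclipsed, F–H eclipsed; 7.4 + 7.6 + 4.7 = 19.7 kJ/mol.
D (eclipsed): H–H eclipsed, OH–CH3 eclipsed, F–OH eclipsed; 4.4 + 9.5 + 6.5 = 20.4 kJ/mol.
E (staggered): OH–OH gauche, OH–CH3 gauche, F–OH gauche; 2.2 + 2.9 + 1.9 = 7.0 kJ/mol.
E has the lowest total (7.0 kJ/mol).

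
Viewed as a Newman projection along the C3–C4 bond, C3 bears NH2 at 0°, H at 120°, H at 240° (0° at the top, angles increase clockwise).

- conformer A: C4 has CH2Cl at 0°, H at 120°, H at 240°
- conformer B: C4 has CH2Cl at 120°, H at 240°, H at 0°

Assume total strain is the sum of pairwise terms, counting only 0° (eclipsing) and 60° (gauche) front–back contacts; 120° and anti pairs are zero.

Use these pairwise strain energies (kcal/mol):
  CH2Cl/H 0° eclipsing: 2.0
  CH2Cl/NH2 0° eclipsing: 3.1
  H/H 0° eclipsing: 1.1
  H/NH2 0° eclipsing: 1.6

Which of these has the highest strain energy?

A

A (eclipsed): NH2–CH2Cl eclipsed, H–H eclipsed, H–H eclipsed; 3.1 + 1.1 + 1.1 = 5.3 kcal/mol.
B (eclipsed): NH2–H eclipsed, H–CH2Cl eclipsed, H–H eclipsed; 1.6 + 2.0 + 1.1 = 4.7 kcal/mol.
A has the highest total (5.3 kcal/mol).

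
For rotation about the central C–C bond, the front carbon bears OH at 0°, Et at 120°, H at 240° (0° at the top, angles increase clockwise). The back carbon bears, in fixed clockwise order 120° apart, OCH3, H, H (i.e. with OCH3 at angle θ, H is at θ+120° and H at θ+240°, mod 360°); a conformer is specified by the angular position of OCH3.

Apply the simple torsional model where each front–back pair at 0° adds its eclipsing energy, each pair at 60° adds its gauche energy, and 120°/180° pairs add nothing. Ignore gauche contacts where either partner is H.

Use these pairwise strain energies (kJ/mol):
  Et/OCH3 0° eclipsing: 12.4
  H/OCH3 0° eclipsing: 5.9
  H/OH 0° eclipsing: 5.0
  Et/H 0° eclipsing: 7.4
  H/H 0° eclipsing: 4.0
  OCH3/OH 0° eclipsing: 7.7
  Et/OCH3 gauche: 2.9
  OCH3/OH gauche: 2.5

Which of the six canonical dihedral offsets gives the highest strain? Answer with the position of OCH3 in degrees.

120°

OCH3 at 0° is eclipsed. OH at 0° is eclipsed with OCH3 at 0° (7.7); Et at 120° is eclipsed with H at 120° (7.4); H at 240° is eclipsed with H at 240° (4.0). Total 19.1 kJ/mol.
OCH3 at 60° is staggered. OH at 0° is gauche with OCH3 at 60° (2.5); Et at 120° is gauche with OCH3 at 60° (2.9). Total 5.4 kJ/mol.
OCH3 at 120° is eclipsed. OH at 0° is eclipsed with H at 0° (5.0); Et at 120° is eclipsed with OCH3 at 120° (12.4); H at 240° is eclipsed with H at 240° (4.0). Total 21.4 kJ/mol.
OCH3 at 180° is staggered. Et at 120° is gauche with OCH3 at 180° (2.9). Total 2.9 kJ/mol.
OCH3 at 240° is eclipsed. OH at 0° is eclipsed with H at 0° (5.0); Et at 120° is eclipsed with H at 120° (7.4); H at 240° is eclipsed with OCH3 at 240° (5.9). Total 18.3 kJ/mol.
OCH3 at 300° is staggered. OH at 0° is gauche with OCH3 at 300° (2.5). Total 2.5 kJ/mol.
The maximum (21.4 kJ/mol) occurs with OCH3 at 120°.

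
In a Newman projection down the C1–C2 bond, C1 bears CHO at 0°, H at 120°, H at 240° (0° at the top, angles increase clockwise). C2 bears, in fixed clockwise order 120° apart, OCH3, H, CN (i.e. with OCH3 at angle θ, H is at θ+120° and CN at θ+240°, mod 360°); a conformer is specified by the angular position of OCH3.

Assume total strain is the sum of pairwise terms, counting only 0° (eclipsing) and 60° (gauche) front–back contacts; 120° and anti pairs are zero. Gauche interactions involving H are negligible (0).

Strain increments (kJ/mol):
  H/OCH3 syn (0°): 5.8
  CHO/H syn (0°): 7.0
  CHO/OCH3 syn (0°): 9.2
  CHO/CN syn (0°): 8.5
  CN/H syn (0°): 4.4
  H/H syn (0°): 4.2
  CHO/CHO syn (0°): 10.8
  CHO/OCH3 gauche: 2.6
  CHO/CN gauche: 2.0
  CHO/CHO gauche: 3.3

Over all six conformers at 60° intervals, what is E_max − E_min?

OCH3 at 0° is eclipsed. CHO at 0° is eclipsed with OCH3 at 0° (9.2); H at 120° is eclipsed with H at 120° (4.2); H at 240° is eclipsed with CN at 240° (4.4). Total 17.8 kJ/mol.
OCH3 at 60° is staggered. CHO at 0° is gauche with OCH3 at 60° (2.6); CHO at 0° is gauche with CN at 300° (2.0). Total 4.6 kJ/mol.
OCH3 at 120° is eclipsed. CHO at 0° is eclipsed with CN at 0° (8.5); H at 120° is eclipsed with OCH3 at 120° (5.8); H at 240° is eclipsed with H at 240° (4.2). Total 18.5 kJ/mol.
OCH3 at 180° is staggered. CHO at 0° is gauche with CN at 60° (2.0). Total 2.0 kJ/mol.
OCH3 at 240° is eclipsed. CHO at 0° is eclipsed with H at 0° (7.0); H at 120° is eclipsed with CN at 120° (4.4); H at 240° is eclipsed with OCH3 at 240° (5.8). Total 17.2 kJ/mol.
OCH3 at 300° is staggered. CHO at 0° is gauche with OCH3 at 300° (2.6). Total 2.6 kJ/mol.
Max at 120° (18.5 kJ/mol), min at 180° (2.0 kJ/mol); barrier = 16.5 kJ/mol.

16.5 kJ/mol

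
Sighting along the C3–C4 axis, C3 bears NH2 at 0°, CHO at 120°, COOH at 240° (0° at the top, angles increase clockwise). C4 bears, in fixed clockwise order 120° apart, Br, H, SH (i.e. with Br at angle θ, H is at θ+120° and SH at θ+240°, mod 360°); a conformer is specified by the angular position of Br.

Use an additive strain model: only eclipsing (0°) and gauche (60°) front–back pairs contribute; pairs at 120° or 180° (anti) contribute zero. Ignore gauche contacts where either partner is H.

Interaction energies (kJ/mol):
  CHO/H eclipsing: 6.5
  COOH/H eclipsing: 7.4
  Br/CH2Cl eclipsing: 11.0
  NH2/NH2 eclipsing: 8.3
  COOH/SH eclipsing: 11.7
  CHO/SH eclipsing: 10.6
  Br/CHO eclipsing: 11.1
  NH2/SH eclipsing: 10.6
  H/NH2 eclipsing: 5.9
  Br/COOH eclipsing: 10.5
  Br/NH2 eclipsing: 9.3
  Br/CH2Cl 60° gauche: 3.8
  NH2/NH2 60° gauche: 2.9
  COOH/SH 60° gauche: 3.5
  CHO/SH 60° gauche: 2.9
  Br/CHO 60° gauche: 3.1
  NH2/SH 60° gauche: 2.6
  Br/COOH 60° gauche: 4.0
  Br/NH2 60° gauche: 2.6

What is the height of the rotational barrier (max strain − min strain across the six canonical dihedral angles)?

17.3 kJ/mol

Br at 0° (eclipsed): NH2–Br eclipsed, CHO–H eclipsed, COOH–SH eclipsed; 9.3 + 6.5 + 11.7 = 27.5 kJ/mol.
Br at 60° (staggered): NH2–Br gauche, NH2–SH gauche, CHO–Br gauche, COOH–SH gauche; 2.6 + 2.6 + 3.1 + 3.5 = 11.8 kJ/mol.
Br at 120° (eclipsed): NH2–SH eclipsed, CHO–Br eclipsed, COOH–H eclipsed; 10.6 + 11.1 + 7.4 = 29.1 kJ/mol.
Br at 180° (staggered): NH2–SH gauche, CHO–Br gauche, CHO–SH gauche, COOH–Br gauche; 2.6 + 3.1 + 2.9 + 4.0 = 12.6 kJ/mol.
Br at 240° (eclipsed): NH2–H eclipsed, CHO–SH eclipsed, COOH–Br eclipsed; 5.9 + 10.6 + 10.5 = 27.0 kJ/mol.
Br at 300° (staggered): NH2–Br gauche, CHO–SH gauche, COOH–Br gauche, COOH–SH gauche; 2.6 + 2.9 + 4.0 + 3.5 = 13.0 kJ/mol.
Max at 120° (29.1 kJ/mol), min at 60° (11.8 kJ/mol); barrier = 17.3 kJ/mol.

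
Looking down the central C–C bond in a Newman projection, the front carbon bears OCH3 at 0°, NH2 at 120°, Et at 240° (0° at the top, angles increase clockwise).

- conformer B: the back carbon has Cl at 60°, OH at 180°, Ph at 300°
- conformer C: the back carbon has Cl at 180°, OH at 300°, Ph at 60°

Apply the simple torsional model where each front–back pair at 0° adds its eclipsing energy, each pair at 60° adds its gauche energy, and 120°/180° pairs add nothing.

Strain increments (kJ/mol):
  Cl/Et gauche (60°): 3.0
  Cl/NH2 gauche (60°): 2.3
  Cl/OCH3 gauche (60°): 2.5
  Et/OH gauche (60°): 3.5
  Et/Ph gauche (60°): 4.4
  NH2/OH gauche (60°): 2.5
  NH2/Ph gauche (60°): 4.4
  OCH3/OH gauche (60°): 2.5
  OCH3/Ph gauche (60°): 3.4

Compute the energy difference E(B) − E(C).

-0.5 kJ/mol

B (staggered): OCH3(0°)/Cl(60°) gauche 2.5; OCH3(0°)/Ph(300°) gauche 3.4; NH2(120°)/Cl(60°) gauche 2.3; NH2(120°)/OH(180°) gauche 2.5; Et(240°)/OH(180°) gauche 3.5; Et(240°)/Ph(300°) gauche 4.4 → 18.6 kJ/mol.
C (staggered): OCH3(0°)/OH(300°) gauche 2.5; OCH3(0°)/Ph(60°) gauche 3.4; NH2(120°)/Cl(180°) gauche 2.3; NH2(120°)/Ph(60°) gauche 4.4; Et(240°)/Cl(180°) gauche 3.0; Et(240°)/OH(300°) gauche 3.5 → 19.1 kJ/mol.
E(B) − E(C) = 18.6 − 19.1 = -0.5 kJ/mol.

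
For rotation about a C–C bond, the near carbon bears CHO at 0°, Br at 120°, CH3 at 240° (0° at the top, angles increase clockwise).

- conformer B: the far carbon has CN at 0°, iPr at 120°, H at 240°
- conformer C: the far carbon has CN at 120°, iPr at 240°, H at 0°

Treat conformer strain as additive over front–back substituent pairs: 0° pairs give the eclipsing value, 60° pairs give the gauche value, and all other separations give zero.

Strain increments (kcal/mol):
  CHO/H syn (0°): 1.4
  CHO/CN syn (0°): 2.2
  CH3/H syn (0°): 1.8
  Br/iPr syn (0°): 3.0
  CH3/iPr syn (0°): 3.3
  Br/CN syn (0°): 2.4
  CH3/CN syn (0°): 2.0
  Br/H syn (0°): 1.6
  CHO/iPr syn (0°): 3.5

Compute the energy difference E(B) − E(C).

B is eclipsed. CHO at 0° is eclipsed with CN at 0° (2.2); Br at 120° is eclipsed with iPr at 120° (3.0); CH3 at 240° is eclipsed with H at 240° (1.8). Total 7.0 kcal/mol.
C is eclipsed. CHO at 0° is eclipsed with H at 0° (1.4); Br at 120° is eclipsed with CN at 120° (2.4); CH3 at 240° is eclipsed with iPr at 240° (3.3). Total 7.1 kcal/mol.
E(B) − E(C) = 7.0 − 7.1 = -0.1 kcal/mol.

-0.1 kcal/mol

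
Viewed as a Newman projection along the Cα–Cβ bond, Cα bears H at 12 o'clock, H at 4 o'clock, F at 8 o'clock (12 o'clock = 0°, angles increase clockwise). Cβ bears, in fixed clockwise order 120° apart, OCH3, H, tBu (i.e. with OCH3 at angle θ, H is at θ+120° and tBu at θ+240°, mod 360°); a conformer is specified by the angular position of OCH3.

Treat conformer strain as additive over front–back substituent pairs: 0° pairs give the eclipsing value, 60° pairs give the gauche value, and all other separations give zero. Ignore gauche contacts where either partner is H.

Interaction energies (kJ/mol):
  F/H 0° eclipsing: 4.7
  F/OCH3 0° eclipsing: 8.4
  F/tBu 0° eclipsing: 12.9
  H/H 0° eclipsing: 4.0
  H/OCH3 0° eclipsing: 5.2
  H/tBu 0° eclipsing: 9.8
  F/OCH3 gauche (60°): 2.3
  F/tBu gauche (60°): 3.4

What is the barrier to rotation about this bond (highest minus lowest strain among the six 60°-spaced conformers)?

OCH3 at 0° (eclipsed): H(0°)/OCH3(0°) eclipsed 5.2; H(120°)/H(120°) eclipsed 4.0; F(240°)/tBu(240°) eclipsed 12.9 → 22.1 kJ/mol.
OCH3 at 60° (staggered): F(240°)/tBu(300°) gauche 3.4 → 3.4 kJ/mol.
OCH3 at 120° (eclipsed): H(0°)/tBu(0°) eclipsed 9.8; H(120°)/OCH3(120°) eclipsed 5.2; F(240°)/H(240°) eclipsed 4.7 → 19.7 kJ/mol.
OCH3 at 180° (staggered): F(240°)/OCH3(180°) gauche 2.3 → 2.3 kJ/mol.
OCH3 at 240° (eclipsed): H(0°)/H(0°) eclipsed 4.0; H(120°)/tBu(120°) eclipsed 9.8; F(240°)/OCH3(240°) eclipsed 8.4 → 22.2 kJ/mol.
OCH3 at 300° (staggered): F(240°)/OCH3(300°) gauche 2.3; F(240°)/tBu(180°) gauche 3.4 → 5.7 kJ/mol.
Max at 240° (22.2 kJ/mol), min at 180° (2.3 kJ/mol); barrier = 19.9 kJ/mol.

19.9 kJ/mol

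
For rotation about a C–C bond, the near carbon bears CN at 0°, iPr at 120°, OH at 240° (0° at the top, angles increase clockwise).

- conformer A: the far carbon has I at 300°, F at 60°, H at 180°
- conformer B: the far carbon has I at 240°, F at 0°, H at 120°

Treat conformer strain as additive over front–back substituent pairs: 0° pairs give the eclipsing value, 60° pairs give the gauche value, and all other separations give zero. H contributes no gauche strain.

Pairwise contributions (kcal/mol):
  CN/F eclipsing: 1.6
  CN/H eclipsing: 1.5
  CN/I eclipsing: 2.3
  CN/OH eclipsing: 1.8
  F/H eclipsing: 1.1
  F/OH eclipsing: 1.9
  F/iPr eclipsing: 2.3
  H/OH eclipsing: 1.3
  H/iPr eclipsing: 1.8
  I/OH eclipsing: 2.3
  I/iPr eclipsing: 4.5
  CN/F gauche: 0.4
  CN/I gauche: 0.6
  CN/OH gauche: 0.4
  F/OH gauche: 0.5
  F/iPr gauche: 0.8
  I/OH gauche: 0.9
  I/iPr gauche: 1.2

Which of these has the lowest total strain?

A (staggered): CN(0°)/I(300°) gauche 0.6; CN(0°)/F(60°) gauche 0.4; iPr(120°)/F(60°) gauche 0.8; OH(240°)/I(300°) gauche 0.9 → 2.7 kcal/mol.
B (eclipsed): CN(0°)/F(0°) eclipsed 1.6; iPr(120°)/H(120°) eclipsed 1.8; OH(240°)/I(240°) eclipsed 2.3 → 5.7 kcal/mol.
A has the lowest total (2.7 kcal/mol).

A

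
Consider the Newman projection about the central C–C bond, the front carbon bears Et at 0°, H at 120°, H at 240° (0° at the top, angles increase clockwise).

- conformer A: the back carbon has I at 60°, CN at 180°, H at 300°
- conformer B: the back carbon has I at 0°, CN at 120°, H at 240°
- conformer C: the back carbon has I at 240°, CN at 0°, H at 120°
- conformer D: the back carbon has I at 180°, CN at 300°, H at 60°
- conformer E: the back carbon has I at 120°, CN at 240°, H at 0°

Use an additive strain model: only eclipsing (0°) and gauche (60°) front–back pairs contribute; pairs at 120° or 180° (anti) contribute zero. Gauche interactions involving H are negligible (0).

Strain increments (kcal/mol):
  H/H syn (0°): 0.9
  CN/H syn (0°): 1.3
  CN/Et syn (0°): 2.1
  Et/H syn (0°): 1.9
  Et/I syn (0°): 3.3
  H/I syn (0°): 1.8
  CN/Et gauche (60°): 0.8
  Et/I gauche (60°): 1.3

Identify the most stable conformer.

D

A is staggered. Et at 0° is gauche with I at 60° (1.3). Total 1.3 kcal/mol.
B is eclipsed. Et at 0° is eclipsed with I at 0° (3.3); H at 120° is eclipsed with CN at 120° (1.3); H at 240° is eclipsed with H at 240° (0.9). Total 5.5 kcal/mol.
C is eclipsed. Et at 0° is eclipsed with CN at 0° (2.1); H at 120° is eclipsed with H at 120° (0.9); H at 240° is eclipsed with I at 240° (1.8). Total 4.8 kcal/mol.
D is staggered. Et at 0° is gauche with CN at 300° (0.8). Total 0.8 kcal/mol.
E is eclipsed. Et at 0° is eclipsed with H at 0° (1.9); H at 120° is eclipsed with I at 120° (1.8); H at 240° is eclipsed with CN at 240° (1.3). Total 5.0 kcal/mol.
D has the lowest total (0.8 kcal/mol).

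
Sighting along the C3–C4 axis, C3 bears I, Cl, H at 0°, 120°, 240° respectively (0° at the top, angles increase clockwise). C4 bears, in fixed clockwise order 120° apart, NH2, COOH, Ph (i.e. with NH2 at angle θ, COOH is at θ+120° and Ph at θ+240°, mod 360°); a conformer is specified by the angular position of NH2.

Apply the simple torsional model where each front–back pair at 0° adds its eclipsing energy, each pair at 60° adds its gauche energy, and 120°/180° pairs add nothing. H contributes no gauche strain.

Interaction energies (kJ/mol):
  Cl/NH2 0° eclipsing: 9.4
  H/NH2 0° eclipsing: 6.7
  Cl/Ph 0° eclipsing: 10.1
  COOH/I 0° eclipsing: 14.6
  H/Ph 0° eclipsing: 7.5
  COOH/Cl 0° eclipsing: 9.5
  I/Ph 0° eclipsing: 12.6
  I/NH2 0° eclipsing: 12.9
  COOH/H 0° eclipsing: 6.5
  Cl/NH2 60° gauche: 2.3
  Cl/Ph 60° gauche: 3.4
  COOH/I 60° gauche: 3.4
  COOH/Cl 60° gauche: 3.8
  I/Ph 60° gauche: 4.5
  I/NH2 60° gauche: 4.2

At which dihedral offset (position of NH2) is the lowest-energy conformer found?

NH2 at 0° (eclipsed): I–NH2 eclipsed, Cl–COOH eclipsed, H–Ph eclipsed; 12.9 + 9.5 + 7.5 = 29.9 kJ/mol.
NH2 at 60° (staggered): I–NH2 gauche, I–Ph gauche, Cl–NH2 gauche, Cl–COOH gauche; 4.2 + 4.5 + 2.3 + 3.8 = 14.8 kJ/mol.
NH2 at 120° (eclipsed): I–Ph eclipsed, Cl–NH2 eclipsed, H–COOH eclipsed; 12.6 + 9.4 + 6.5 = 28.5 kJ/mol.
NH2 at 180° (staggered): I–COOH gauche, I–Ph gauche, Cl–NH2 gauche, Cl–Ph gauche; 3.4 + 4.5 + 2.3 + 3.4 = 13.6 kJ/mol.
NH2 at 240° (eclipsed): I–COOH eclipsed, Cl–Ph eclipsed, H–NH2 eclipsed; 14.6 + 10.1 + 6.7 = 31.4 kJ/mol.
NH2 at 300° (staggered): I–NH2 gauche, I–COOH gauche, Cl–COOH gauche, Cl–Ph gauche; 4.2 + 3.4 + 3.8 + 3.4 = 14.8 kJ/mol.
The minimum (13.6 kJ/mol) occurs with NH2 at 180°.

180°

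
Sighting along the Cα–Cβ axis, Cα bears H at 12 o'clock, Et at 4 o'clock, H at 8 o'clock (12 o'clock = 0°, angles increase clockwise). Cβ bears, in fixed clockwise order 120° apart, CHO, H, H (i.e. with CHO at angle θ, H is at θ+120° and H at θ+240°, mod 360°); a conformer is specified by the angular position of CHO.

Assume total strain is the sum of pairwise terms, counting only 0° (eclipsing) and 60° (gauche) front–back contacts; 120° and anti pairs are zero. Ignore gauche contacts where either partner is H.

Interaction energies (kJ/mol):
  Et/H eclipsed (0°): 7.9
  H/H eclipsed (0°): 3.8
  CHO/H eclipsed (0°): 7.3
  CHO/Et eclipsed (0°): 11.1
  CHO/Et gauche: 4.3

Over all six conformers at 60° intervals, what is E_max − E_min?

19.0 kJ/mol

CHO at 0° (eclipsed): H–CHO eclipsed, Et–H eclipsed, H–H eclipsed; 7.3 + 7.9 + 3.8 = 19.0 kJ/mol.
CHO at 60° (staggered): Et–CHO gauche; 4.3 = 4.3 kJ/mol.
CHO at 120° (eclipsed): H–H eclipsed, Et–CHO eclipsed, H–H eclipsed; 3.8 + 11.1 + 3.8 = 18.7 kJ/mol.
CHO at 180° (staggered): Et–CHO gauche; 4.3 = 4.3 kJ/mol.
CHO at 240° (eclipsed): H–H eclipsed, Et–H eclipsed, H–CHO eclipsed; 3.8 + 7.9 + 7.3 = 19.0 kJ/mol.
CHO at 300° (staggered): no non-H gauche contacts → 0.0 kJ/mol.
Max at 0° (19.0 kJ/mol), min at 300° (0.0 kJ/mol); barrier = 19.0 kJ/mol.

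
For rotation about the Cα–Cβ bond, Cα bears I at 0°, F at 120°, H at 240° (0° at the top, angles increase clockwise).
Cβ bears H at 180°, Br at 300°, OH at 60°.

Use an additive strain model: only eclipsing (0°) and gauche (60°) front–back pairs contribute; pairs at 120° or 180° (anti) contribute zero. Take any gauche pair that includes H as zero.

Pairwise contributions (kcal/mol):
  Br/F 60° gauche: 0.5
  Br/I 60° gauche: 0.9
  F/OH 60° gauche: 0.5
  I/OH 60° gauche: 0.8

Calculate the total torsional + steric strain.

This conformer (staggered): I–Br gauche, I–OH gauche, F–OH gauche; 0.9 + 0.8 + 0.5 = 2.2 kcal/mol.

2.2 kcal/mol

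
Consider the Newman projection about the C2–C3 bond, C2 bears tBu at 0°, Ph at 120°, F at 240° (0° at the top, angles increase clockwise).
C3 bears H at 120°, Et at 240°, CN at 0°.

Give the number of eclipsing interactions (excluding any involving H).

Non-H eclipsing pairs: tBu(0°)/CN(0°); F(240°)/Et(240°) — 2 interactions.

2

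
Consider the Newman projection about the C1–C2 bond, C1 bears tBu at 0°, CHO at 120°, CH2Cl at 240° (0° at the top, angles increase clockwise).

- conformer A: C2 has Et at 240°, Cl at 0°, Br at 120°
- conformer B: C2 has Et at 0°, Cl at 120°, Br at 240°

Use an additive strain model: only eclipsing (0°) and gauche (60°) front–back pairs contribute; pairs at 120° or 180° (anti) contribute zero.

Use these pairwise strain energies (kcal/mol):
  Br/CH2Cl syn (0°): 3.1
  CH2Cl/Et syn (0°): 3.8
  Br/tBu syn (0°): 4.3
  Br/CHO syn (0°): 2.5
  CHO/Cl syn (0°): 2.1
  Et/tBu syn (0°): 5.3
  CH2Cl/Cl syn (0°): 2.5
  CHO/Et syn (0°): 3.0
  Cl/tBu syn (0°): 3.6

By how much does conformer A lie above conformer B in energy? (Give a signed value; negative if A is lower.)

A (eclipsed): tBu–Cl eclipsed, CHO–Br eclipsed, CH2Cl–Et eclipsed; 3.6 + 2.5 + 3.8 = 9.9 kcal/mol.
B (eclipsed): tBu–Et eclipsed, CHO–Cl eclipsed, CH2Cl–Br eclipsed; 5.3 + 2.1 + 3.1 = 10.5 kcal/mol.
E(A) − E(B) = 9.9 − 10.5 = -0.6 kcal/mol.

-0.6 kcal/mol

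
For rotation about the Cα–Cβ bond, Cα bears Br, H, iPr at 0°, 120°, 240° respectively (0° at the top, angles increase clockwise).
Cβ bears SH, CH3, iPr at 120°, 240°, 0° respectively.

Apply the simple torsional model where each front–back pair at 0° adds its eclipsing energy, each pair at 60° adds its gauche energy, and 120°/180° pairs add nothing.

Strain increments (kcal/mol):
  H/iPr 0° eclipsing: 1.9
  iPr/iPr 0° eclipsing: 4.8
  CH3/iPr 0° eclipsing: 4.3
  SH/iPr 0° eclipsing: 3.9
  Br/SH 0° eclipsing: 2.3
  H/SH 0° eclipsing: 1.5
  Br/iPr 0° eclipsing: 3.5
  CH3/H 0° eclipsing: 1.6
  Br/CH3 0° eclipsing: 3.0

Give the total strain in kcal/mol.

9.3 kcal/mol

This conformer (eclipsed): Br(0°)/iPr(0°) eclipsed 3.5; H(120°)/SH(120°) eclipsed 1.5; iPr(240°)/CH3(240°) eclipsed 4.3 → 9.3 kcal/mol.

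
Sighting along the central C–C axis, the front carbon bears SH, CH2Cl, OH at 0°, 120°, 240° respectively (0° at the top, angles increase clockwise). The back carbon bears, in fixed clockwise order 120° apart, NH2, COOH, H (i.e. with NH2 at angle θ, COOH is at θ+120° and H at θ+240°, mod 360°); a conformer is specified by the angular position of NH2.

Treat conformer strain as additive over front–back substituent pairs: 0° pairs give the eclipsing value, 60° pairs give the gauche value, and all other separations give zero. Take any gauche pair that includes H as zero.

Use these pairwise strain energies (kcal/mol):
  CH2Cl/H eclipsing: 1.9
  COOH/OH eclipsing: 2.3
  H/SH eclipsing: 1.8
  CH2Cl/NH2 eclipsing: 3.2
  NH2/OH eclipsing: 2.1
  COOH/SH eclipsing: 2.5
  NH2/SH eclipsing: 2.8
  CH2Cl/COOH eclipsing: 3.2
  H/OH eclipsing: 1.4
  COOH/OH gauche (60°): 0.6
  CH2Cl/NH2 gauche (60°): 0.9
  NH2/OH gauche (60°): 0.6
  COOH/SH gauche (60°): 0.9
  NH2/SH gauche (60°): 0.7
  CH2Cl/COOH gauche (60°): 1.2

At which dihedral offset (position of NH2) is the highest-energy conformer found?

0°

NH2 at 0° is eclipsed. SH at 0° is eclipsed with NH2 at 0° (2.8); CH2Cl at 120° is eclipsed with COOH at 120° (3.2); OH at 240° is eclipsed with H at 240° (1.4). Total 7.4 kcal/mol.
NH2 at 60° is staggered. SH at 0° is gauche with NH2 at 60° (0.7); CH2Cl at 120° is gauche with NH2 at 60° (0.9); CH2Cl at 120° is gauche with COOH at 180° (1.2); OH at 240° is gauche with COOH at 180° (0.6). Total 3.4 kcal/mol.
NH2 at 120° is eclipsed. SH at 0° is eclipsed with H at 0° (1.8); CH2Cl at 120° is eclipsed with NH2 at 120° (3.2); OH at 240° is eclipsed with COOH at 240° (2.3). Total 7.3 kcal/mol.
NH2 at 180° is staggered. SH at 0° is gauche with COOH at 300° (0.9); CH2Cl at 120° is gauche with NH2 at 180° (0.9); OH at 240° is gauche with NH2 at 180° (0.6); OH at 240° is gauche with COOH at 300° (0.6). Total 3.0 kcal/mol.
NH2 at 240° is eclipsed. SH at 0° is eclipsed with COOH at 0° (2.5); CH2Cl at 120° is eclipsed with H at 120° (1.9); OH at 240° is eclipsed with NH2 at 240° (2.1). Total 6.5 kcal/mol.
NH2 at 300° is staggered. SH at 0° is gauche with NH2 at 300° (0.7); SH at 0° is gauche with COOH at 60° (0.9); CH2Cl at 120° is gauche with COOH at 60° (1.2); OH at 240° is gauche with NH2 at 300° (0.6). Total 3.4 kcal/mol.
The maximum (7.4 kcal/mol) occurs with NH2 at 0°.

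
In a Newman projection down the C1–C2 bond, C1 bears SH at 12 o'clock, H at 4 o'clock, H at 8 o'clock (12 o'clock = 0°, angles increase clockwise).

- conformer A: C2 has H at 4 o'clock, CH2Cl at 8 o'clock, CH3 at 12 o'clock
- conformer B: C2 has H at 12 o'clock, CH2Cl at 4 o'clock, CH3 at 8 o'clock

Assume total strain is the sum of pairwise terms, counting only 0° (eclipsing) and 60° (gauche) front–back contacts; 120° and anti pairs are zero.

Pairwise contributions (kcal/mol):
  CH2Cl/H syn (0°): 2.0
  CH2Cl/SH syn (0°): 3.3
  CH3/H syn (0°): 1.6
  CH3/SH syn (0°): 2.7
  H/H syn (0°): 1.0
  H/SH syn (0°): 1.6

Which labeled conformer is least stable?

A

A (eclipsed): SH–CH3 eclipsed, H–H eclipsed, H–CH2Cl eclipsed; 2.7 + 1.0 + 2.0 = 5.7 kcal/mol.
B (eclipsed): SH–H eclipsed, H–CH2Cl eclipsed, H–CH3 eclipsed; 1.6 + 2.0 + 1.6 = 5.2 kcal/mol.
A has the highest total (5.7 kcal/mol).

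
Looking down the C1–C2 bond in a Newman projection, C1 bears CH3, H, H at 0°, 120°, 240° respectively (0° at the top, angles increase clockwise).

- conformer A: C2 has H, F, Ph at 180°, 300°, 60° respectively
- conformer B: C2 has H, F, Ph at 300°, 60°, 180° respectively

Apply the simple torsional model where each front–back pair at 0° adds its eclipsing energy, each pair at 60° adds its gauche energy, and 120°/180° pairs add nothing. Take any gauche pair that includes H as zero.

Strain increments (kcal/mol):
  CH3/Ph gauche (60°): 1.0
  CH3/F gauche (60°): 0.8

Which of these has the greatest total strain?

A (staggered): CH3(0°)/F(300°) gauche 0.8; CH3(0°)/Ph(60°) gauche 1.0 → 1.8 kcal/mol.
B (staggered): CH3(0°)/F(60°) gauche 0.8 → 0.8 kcal/mol.
A has the highest total (1.8 kcal/mol).

A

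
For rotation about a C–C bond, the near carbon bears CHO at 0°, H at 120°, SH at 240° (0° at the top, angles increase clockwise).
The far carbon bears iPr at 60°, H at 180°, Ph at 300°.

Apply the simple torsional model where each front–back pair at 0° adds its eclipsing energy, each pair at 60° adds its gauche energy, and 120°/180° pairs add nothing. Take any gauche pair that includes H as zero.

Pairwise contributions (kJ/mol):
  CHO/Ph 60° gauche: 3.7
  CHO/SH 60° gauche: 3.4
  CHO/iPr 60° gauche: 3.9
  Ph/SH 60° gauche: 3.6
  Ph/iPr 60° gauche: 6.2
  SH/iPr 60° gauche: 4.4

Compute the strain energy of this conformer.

11.2 kJ/mol

This conformer (staggered): CHO–iPr gauche, CHO–Ph gauche, SH–Ph gauche; 3.9 + 3.7 + 3.6 = 11.2 kJ/mol.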